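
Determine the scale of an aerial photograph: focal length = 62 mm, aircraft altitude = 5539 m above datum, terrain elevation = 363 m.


scale = f / (H - h) = 62 mm / 5176 m = 62 / 5176000 = 1:83484

1:83484


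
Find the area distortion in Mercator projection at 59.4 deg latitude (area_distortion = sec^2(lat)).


area_distortion = 1/cos^2(59.4) = 3.859

3.859


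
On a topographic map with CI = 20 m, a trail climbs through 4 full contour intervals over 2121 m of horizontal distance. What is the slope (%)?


elevation change = 4 * 20 = 80 m
slope = 80 / 2121 * 100 = 3.8%

3.8%


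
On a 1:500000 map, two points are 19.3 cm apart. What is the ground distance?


ground = 19.3 cm * 500000 / 100 = 96500.0 m = 96.5 km

96.5 km


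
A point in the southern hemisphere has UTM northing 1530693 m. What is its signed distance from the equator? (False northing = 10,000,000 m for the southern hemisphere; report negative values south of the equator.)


For southern: actual = 1530693 - 10000000 = -8469307 m

-8469307 m


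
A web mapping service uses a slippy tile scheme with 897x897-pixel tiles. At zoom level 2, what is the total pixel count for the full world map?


tiles per axis = 2^2 = 4
total tiles = 4^2 = 16
pixels per axis = 4 * 897 = 3588
total pixels = 3588^2 = 12873744

12873744 pixels


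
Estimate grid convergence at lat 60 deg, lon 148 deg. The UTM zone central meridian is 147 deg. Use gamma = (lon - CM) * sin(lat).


gamma = (148 - 147) * sin(60) = 1 * 0.866025 = 0.866 degrees

0.866 degrees


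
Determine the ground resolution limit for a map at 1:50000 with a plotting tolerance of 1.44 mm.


ground = 1.44 mm * 50000 / 1000 = 72.0 m

72.0 m


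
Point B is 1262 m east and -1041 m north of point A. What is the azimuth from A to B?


az = atan2(1262, -1041) = 129.5 deg
adjusted to 0-360: 129.5 degrees

129.5 degrees


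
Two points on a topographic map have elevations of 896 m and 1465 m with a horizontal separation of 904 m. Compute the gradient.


gradient = (1465 - 896) / 904 = 569 / 904 = 0.6294

0.6294


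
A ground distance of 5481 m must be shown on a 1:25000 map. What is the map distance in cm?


map_cm = 5481 * 100 / 25000 = 21.924 cm ≈ 21.92 cm

21.92 cm


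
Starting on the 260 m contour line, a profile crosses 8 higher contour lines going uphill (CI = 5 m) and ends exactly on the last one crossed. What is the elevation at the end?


elevation = 260 + 8 * 5 = 300 m

300 m


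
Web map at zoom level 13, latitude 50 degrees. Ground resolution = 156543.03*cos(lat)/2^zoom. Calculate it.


res = 156543.03 * cos(50) / 2^13 = 156543.03 * 0.64278761 / 8192 = 12.28 m/pixel

12.28 m/pixel


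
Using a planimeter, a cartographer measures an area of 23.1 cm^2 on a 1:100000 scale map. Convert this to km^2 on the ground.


ground_area = 23.1 * (100000/100)^2 = 23100000.0 m^2 = 23.1 km^2

23.1 km^2


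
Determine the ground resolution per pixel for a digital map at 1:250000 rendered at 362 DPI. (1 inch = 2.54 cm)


pixel_cm = 2.54 / 362 ≈ 0.007017 cm
ground = pixel_cm * 250000 / 100 = 2.54 * 250000 / (362 * 100) = 635000 / 36200 ≈ 17.54 m

17.54 m


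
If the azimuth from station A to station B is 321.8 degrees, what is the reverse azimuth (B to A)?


back azimuth = (321.8 + 180) mod 360 = 141.8 degrees

141.8 degrees


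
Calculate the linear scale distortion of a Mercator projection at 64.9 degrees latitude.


SF = 1 / cos(64.9) = 1 / 0.424199 = 2.357

2.357


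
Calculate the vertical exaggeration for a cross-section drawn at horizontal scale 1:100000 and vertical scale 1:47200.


VE = horizontal_scale / vertical_scale = 100000 / 47200 ≈ 2.1

2.1x


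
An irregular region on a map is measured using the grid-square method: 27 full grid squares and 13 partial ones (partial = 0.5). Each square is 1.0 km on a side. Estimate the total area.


effective squares = 27 + 13 * 0.5 = 33.5
area = 33.5 * 1.0 = 33.5 km^2

33.5 km^2


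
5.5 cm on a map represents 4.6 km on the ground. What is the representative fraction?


ground = 4.6 km = 460000 cm; RF denominator = ground / map = 460000 / 5.5 ≈ 83636; RF = 1:83636

1:83636


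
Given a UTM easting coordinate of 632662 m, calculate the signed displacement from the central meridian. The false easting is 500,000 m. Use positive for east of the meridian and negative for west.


displacement = 632662 - 500000 = 132662 m

132662 m


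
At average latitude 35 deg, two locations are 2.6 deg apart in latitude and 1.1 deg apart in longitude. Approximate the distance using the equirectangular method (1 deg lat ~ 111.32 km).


dlat_km = 2.6 * 111.32 = 289.432
dlon_km = 1.1 * 111.32 * cos(35) ≈ 100.307
dist = sqrt(289.432^2 + 100.307^2) ≈ 306.3 km

306.3 km


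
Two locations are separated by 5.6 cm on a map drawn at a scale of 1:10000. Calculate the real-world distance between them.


ground = 5.6 cm * 10000 / 100 = 560.0 m

560.0 m


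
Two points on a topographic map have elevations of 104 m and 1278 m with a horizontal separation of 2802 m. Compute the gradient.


gradient = (1278 - 104) / 2802 = 1174 / 2802 = 0.419

0.419


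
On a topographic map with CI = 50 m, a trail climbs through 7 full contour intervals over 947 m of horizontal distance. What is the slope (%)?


elevation change = 7 * 50 = 350 m
slope = 350 / 947 * 100 = 37.0%

37.0%


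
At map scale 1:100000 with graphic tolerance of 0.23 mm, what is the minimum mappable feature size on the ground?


ground = 0.23 mm * 100000 / 1000 = 23.0 m

23.0 m


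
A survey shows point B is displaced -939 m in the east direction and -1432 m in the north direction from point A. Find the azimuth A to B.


az = atan2(-939, -1432) = -146.7 deg
adjusted to 0-360: 213.3 degrees

213.3 degrees


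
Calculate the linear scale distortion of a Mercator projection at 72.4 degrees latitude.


SF = 1 / cos(72.4) = 1 / 0.30237 = 3.307

3.307


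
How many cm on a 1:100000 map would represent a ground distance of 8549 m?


map_cm = 8549 * 100 / 100000 = 8.549 cm ≈ 8.55 cm

8.55 cm


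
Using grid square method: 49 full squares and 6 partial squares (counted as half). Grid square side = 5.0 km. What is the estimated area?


effective squares = 49 + 6 * 0.5 = 52.0
area = 52.0 * 25.0 = 1300.0 km^2

1300.0 km^2


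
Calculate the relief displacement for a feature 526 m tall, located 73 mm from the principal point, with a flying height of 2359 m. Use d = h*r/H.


d = h * r / H = 526 * 73 / 2359 = 16.28 mm

16.28 mm


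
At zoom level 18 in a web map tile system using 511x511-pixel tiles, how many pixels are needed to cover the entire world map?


tiles per axis = 2^18 = 262144
total tiles = 262144^2 = 68719476736
pixels per axis = 262144 * 511 = 133955584
total pixels = 133955584^2 = 17944098484781056

17944098484781056 pixels


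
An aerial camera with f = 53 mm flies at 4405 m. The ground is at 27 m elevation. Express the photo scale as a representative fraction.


scale = f / (H - h) = 53 mm / 4378 m = 53 / 4378000 = 1:82604

1:82604


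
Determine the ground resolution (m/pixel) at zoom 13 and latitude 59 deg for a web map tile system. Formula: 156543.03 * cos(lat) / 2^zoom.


res = 156543.03 * cos(59) / 2^13 = 156543.03 * 0.51503807 / 8192 = 9.84 m/pixel

9.84 m/pixel


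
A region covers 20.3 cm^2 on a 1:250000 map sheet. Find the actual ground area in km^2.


ground_area = 20.3 * (250000/100)^2 = 126875000.0 m^2 = 126.875 km^2

126.875 km^2


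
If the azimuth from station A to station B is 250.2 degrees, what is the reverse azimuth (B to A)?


back azimuth = (250.2 + 180) mod 360 = 70.2 degrees

70.2 degrees


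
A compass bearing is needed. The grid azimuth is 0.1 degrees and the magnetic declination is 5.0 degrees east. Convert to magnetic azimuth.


magnetic azimuth = grid azimuth - declination (east +ve)
mag_az = 0.1 - 5.0 = 355.1 degrees

355.1 degrees


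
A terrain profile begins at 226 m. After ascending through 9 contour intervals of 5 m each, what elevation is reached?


elevation = 226 + 9 * 5 = 271 m

271 m


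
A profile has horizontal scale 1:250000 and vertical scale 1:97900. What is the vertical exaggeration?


VE = horizontal_scale / vertical_scale = 250000 / 97900 ≈ 2.6

2.6x


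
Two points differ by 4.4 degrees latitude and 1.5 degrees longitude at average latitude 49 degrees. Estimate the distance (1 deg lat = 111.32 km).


dlat_km = 4.4 * 111.32 = 489.808
dlon_km = 1.5 * 111.32 * cos(49) ≈ 109.549
dist = sqrt(489.808^2 + 109.549^2) ≈ 501.9 km

501.9 km


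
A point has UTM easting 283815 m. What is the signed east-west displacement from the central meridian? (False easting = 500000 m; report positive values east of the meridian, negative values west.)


displacement = 283815 - 500000 = -216185 m

-216185 m


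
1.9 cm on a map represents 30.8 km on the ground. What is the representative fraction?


ground = 30.8 km = 3080000 cm; RF denominator = ground / map = 3080000 / 1.9 ≈ 1621053; RF = 1:1621053

1:1621053


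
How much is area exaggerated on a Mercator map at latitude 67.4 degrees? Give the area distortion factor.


area_distortion = 1/cos^2(67.4) = 6.771

6.771


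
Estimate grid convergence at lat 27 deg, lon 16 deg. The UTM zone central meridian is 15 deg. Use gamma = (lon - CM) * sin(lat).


gamma = (16 - 15) * sin(27) = 1 * 0.45399 = 0.454 degrees

0.454 degrees


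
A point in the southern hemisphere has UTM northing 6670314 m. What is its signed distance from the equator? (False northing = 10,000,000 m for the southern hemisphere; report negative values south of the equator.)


For southern: actual = 6670314 - 10000000 = -3329686 m

-3329686 m


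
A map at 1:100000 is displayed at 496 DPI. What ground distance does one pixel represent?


pixel_cm = 2.54 / 496 ≈ 0.005121 cm
ground = pixel_cm * 100000 / 100 = 2.54 * 100000 / (496 * 100) = 254000 / 49600 ≈ 5.12 m

5.12 m


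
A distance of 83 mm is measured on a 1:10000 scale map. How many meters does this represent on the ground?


ground = 83 mm * 10000 / 1000 = 830.0 m

830.0 m


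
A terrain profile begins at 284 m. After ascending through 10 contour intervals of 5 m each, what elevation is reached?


elevation = 284 + 10 * 5 = 334 m

334 m


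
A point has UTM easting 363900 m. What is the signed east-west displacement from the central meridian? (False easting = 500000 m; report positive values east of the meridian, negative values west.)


displacement = 363900 - 500000 = -136100 m

-136100 m


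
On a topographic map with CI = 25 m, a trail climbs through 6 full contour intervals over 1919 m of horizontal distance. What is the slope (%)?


elevation change = 6 * 25 = 150 m
slope = 150 / 1919 * 100 = 7.8%

7.8%


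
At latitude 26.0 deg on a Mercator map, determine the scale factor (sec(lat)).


SF = 1 / cos(26.0) = 1 / 0.898794 = 1.113

1.113


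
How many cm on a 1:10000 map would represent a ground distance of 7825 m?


map_cm = 7825 * 100 / 10000 = 78.25 cm

78.25 cm


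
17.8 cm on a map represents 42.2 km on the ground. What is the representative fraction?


ground = 42.2 km = 4220000 cm; RF denominator = ground / map = 4220000 / 17.8 ≈ 237079; RF = 1:237079

1:237079


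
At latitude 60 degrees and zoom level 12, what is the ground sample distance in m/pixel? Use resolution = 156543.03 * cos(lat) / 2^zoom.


res = 156543.03 * cos(60) / 2^12 = 156543.03 * 0.5 / 4096 = 19.11 m/pixel

19.11 m/pixel


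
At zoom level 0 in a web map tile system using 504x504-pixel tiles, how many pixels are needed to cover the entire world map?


tiles per axis = 2^0 = 1
total tiles = 1^2 = 1
pixels per axis = 1 * 504 = 504
total pixels = 504^2 = 254016

254016 pixels


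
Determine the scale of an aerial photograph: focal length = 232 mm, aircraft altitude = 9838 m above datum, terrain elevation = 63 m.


scale = f / (H - h) = 232 mm / 9775 m = 232 / 9775000 = 1:42134

1:42134


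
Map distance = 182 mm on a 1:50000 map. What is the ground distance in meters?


ground = 182 mm * 50000 / 1000 = 9100.0 m

9100.0 m


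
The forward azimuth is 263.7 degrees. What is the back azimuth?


back azimuth = (263.7 + 180) mod 360 = 83.7 degrees

83.7 degrees


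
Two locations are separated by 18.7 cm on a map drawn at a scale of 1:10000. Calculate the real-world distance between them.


ground = 18.7 cm * 10000 / 100 = 1870.0 m = 1.87 km

1.87 km


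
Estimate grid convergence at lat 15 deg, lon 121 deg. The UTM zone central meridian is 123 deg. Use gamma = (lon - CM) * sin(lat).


gamma = (121 - 123) * sin(15) = -2 * 0.258819 = -0.518 degrees

-0.518 degrees


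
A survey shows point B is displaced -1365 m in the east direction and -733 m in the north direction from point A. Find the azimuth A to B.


az = atan2(-1365, -733) = -118.2 deg
adjusted to 0-360: 241.8 degrees

241.8 degrees


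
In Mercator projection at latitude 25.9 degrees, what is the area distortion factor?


area_distortion = 1/cos^2(25.9) = 1.236

1.236


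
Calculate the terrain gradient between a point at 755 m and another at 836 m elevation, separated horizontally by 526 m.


gradient = (836 - 755) / 526 = 81 / 526 = 0.154

0.154


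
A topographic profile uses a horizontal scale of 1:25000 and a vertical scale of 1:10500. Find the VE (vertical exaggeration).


VE = horizontal_scale / vertical_scale = 25000 / 10500 ≈ 2.4

2.4x


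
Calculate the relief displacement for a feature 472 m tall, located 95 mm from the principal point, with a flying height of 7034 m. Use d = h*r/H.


d = h * r / H = 472 * 95 / 7034 = 6.37 mm

6.37 mm


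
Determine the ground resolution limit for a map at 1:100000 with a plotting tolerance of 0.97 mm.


ground = 0.97 mm * 100000 / 1000 = 97.0 m

97.0 m


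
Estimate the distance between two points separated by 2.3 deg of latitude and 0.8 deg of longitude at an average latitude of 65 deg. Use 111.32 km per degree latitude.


dlat_km = 2.3 * 111.32 = 256.036
dlon_km = 0.8 * 111.32 * cos(65) ≈ 37.637
dist = sqrt(256.036^2 + 37.637^2) ≈ 258.8 km

258.8 km


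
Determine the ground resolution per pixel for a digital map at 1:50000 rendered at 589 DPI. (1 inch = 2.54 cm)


pixel_cm = 2.54 / 589 ≈ 0.004312 cm
ground = pixel_cm * 50000 / 100 = 2.54 * 50000 / (589 * 100) = 127000 / 58900 ≈ 2.16 m

2.16 m


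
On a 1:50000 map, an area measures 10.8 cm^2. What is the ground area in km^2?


ground_area = 10.8 * (50000/100)^2 = 2700000.0 m^2 = 2.7 km^2

2.7 km^2


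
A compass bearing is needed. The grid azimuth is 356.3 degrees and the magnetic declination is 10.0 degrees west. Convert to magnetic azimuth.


magnetic azimuth = grid azimuth - declination (east +ve)
mag_az = 356.3 - -10.0 = 6.3 degrees

6.3 degrees


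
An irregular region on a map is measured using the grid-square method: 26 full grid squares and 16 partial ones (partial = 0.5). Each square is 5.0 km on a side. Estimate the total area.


effective squares = 26 + 16 * 0.5 = 34.0
area = 34.0 * 25.0 = 850.0 km^2

850.0 km^2


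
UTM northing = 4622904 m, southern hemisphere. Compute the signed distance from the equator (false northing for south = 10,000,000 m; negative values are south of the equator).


For southern: actual = 4622904 - 10000000 = -5377096 m

-5377096 m


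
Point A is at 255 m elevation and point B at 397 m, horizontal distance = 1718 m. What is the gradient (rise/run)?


gradient = (397 - 255) / 1718 = 142 / 1718 = 0.0827

0.0827


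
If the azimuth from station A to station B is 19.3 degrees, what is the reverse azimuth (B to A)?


back azimuth = (19.3 + 180) mod 360 = 199.3 degrees

199.3 degrees


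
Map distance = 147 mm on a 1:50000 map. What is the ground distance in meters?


ground = 147 mm * 50000 / 1000 = 7350.0 m

7350.0 m


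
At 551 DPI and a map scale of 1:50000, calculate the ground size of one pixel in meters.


pixel_cm = 2.54 / 551 ≈ 0.00461 cm
ground = pixel_cm * 50000 / 100 = 2.54 * 50000 / (551 * 100) = 127000 / 55100 ≈ 2.3 m

2.3 m


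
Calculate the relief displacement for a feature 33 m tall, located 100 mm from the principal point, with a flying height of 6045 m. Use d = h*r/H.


d = h * r / H = 33 * 100 / 6045 = 0.55 mm

0.55 mm


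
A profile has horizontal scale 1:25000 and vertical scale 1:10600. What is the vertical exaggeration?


VE = horizontal_scale / vertical_scale = 25000 / 10600 ≈ 2.4

2.4x


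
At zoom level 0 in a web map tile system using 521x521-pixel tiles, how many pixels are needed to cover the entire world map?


tiles per axis = 2^0 = 1
total tiles = 1^2 = 1
pixels per axis = 1 * 521 = 521
total pixels = 521^2 = 271441

271441 pixels


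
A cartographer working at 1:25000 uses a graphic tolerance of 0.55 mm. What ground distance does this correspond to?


ground = 0.55 mm * 25000 / 1000 = 13.75 m

13.75 m


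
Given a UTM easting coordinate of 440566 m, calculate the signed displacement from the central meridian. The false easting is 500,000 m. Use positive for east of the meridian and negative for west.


displacement = 440566 - 500000 = -59434 m

-59434 m


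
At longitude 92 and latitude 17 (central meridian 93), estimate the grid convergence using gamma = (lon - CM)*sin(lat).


gamma = (92 - 93) * sin(17) = -1 * 0.292372 = -0.292 degrees

-0.292 degrees


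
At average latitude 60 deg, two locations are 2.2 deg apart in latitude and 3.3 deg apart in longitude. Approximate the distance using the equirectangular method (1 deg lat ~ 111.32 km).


dlat_km = 2.2 * 111.32 = 244.904
dlon_km = 3.3 * 111.32 * cos(60) ≈ 183.678
dist = sqrt(244.904^2 + 183.678^2) ≈ 306.1 km

306.1 km


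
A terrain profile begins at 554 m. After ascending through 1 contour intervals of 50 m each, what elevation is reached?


elevation = 554 + 1 * 50 = 604 m

604 m


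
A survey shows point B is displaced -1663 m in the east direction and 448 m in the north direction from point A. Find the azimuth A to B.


az = atan2(-1663, 448) = -74.9 deg
adjusted to 0-360: 285.1 degrees

285.1 degrees


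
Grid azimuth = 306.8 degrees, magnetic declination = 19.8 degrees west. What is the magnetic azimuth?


magnetic azimuth = grid azimuth - declination (east +ve)
mag_az = 306.8 - -19.8 = 326.6 degrees

326.6 degrees


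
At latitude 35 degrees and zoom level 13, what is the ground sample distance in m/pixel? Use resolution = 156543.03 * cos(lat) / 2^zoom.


res = 156543.03 * cos(35) / 2^13 = 156543.03 * 0.81915204 / 8192 = 15.65 m/pixel

15.65 m/pixel


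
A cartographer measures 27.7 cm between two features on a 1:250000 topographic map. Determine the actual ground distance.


ground = 27.7 cm * 250000 / 100 = 69250.0 m = 69.25 km

69.25 km


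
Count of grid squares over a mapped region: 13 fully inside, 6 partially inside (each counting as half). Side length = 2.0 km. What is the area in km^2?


effective squares = 13 + 6 * 0.5 = 16.0
area = 16.0 * 4.0 = 64.0 km^2

64.0 km^2


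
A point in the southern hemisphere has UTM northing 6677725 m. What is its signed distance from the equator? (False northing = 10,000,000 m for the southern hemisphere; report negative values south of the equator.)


For southern: actual = 6677725 - 10000000 = -3322275 m

-3322275 m


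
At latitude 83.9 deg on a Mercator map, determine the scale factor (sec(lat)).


SF = 1 / cos(83.9) = 1 / 0.106264 = 9.411

9.411


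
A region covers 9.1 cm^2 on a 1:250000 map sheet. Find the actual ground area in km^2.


ground_area = 9.1 * (250000/100)^2 = 56875000.0 m^2 = 56.875 km^2

56.875 km^2


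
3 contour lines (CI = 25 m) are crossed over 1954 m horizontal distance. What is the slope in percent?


elevation change = 3 * 25 = 75 m
slope = 75 / 1954 * 100 = 3.8%

3.8%


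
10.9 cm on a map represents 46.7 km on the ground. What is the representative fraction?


ground = 46.7 km = 4670000 cm; RF denominator = ground / map = 4670000 / 10.9 ≈ 428440; RF = 1:428440

1:428440


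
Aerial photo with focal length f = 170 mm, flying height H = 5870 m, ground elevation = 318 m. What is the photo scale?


scale = f / (H - h) = 170 mm / 5552 m = 170 / 5552000 = 1:32659

1:32659


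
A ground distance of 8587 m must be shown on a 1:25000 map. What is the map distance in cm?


map_cm = 8587 * 100 / 25000 = 34.348 cm ≈ 34.35 cm

34.35 cm


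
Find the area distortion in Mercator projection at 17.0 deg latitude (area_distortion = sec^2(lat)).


area_distortion = 1/cos^2(17.0) = 1.093

1.093


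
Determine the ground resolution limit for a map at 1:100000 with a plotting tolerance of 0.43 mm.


ground = 0.43 mm * 100000 / 1000 = 43.0 m

43.0 m


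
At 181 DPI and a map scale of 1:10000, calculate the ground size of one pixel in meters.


pixel_cm = 2.54 / 181 ≈ 0.014033 cm
ground = pixel_cm * 10000 / 100 = 2.54 * 10000 / (181 * 100) = 25400 / 18100 ≈ 1.4 m

1.4 m


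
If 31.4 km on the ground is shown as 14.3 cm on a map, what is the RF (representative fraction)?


ground = 31.4 km = 3140000 cm; RF denominator = ground / map = 3140000 / 14.3 ≈ 219580; RF = 1:219580

1:219580


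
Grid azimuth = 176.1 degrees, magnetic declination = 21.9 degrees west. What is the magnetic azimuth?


magnetic azimuth = grid azimuth - declination (east +ve)
mag_az = 176.1 - -21.9 = 198.0 degrees

198.0 degrees


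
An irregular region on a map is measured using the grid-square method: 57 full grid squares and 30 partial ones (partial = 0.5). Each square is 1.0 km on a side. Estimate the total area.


effective squares = 57 + 30 * 0.5 = 72.0
area = 72.0 * 1.0 = 72.0 km^2

72.0 km^2


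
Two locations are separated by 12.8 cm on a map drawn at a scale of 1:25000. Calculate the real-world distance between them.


ground = 12.8 cm * 25000 / 100 = 3200.0 m = 3.2 km

3.2 km


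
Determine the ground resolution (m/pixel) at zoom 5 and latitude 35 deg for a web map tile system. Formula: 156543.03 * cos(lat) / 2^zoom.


res = 156543.03 * cos(35) / 2^5 = 156543.03 * 0.81915204 / 32 = 4007.27 m/pixel

4007.27 m/pixel


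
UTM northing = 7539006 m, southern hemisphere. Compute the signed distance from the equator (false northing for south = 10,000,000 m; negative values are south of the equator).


For southern: actual = 7539006 - 10000000 = -2460994 m

-2460994 m


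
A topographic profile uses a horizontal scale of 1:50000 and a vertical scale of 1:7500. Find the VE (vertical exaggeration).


VE = horizontal_scale / vertical_scale = 50000 / 7500 ≈ 6.7

6.7x


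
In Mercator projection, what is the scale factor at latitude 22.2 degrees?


SF = 1 / cos(22.2) = 1 / 0.925871 = 1.08

1.08


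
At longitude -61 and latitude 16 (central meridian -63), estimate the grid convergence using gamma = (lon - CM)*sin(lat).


gamma = (-61 - -63) * sin(16) = 2 * 0.275637 = 0.551 degrees

0.551 degrees


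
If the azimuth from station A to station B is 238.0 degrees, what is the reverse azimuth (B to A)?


back azimuth = (238.0 + 180) mod 360 = 58.0 degrees

58.0 degrees


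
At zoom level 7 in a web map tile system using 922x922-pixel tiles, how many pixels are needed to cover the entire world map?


tiles per axis = 2^7 = 128
total tiles = 128^2 = 16384
pixels per axis = 128 * 922 = 118016
total pixels = 118016^2 = 13927776256

13927776256 pixels


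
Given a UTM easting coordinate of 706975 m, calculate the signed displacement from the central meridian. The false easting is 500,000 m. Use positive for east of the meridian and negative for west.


displacement = 706975 - 500000 = 206975 m

206975 m


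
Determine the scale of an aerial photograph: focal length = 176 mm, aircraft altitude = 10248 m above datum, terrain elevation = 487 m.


scale = f / (H - h) = 176 mm / 9761 m = 176 / 9761000 = 1:55460

1:55460


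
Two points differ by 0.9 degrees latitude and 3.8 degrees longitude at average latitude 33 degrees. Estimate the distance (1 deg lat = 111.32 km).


dlat_km = 0.9 * 111.32 = 100.188
dlon_km = 3.8 * 111.32 * cos(33) ≈ 354.771
dist = sqrt(100.188^2 + 354.771^2) ≈ 368.6 km

368.6 km


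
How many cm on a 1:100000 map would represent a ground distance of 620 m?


map_cm = 620 * 100 / 100000 = 0.62 cm

0.62 cm


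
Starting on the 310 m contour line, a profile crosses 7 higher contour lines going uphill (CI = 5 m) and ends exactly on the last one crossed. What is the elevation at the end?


elevation = 310 + 7 * 5 = 345 m

345 m


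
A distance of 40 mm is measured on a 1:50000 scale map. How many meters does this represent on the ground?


ground = 40 mm * 50000 / 1000 = 2000.0 m

2000.0 m


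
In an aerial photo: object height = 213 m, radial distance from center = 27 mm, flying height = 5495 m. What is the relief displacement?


d = h * r / H = 213 * 27 / 5495 = 1.05 mm

1.05 mm


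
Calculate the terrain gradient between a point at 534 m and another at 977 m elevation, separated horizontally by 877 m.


gradient = (977 - 534) / 877 = 443 / 877 = 0.5051

0.5051


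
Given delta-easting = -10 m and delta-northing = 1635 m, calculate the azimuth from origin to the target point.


az = atan2(-10, 1635) = -0.4 deg
adjusted to 0-360: 359.6 degrees

359.6 degrees


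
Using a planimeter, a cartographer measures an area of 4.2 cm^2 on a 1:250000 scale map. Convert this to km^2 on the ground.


ground_area = 4.2 * (250000/100)^2 = 26250000.0 m^2 = 26.25 km^2

26.25 km^2


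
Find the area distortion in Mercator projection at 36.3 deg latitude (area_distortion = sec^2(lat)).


area_distortion = 1/cos^2(36.3) = 1.54

1.54


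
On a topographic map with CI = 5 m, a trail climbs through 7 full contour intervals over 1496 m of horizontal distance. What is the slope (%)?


elevation change = 7 * 5 = 35 m
slope = 35 / 1496 * 100 = 2.3%

2.3%


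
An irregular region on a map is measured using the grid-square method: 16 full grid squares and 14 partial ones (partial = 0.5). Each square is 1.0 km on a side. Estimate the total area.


effective squares = 16 + 14 * 0.5 = 23.0
area = 23.0 * 1.0 = 23.0 km^2

23.0 km^2


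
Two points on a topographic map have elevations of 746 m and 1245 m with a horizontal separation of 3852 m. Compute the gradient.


gradient = (1245 - 746) / 3852 = 499 / 3852 = 0.1295

0.1295


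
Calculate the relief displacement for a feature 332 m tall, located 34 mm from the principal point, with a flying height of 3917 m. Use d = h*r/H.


d = h * r / H = 332 * 34 / 3917 = 2.88 mm

2.88 mm


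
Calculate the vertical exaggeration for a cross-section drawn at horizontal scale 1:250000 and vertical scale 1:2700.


VE = horizontal_scale / vertical_scale = 250000 / 2700 ≈ 92.6

92.6x


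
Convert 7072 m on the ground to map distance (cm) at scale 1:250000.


map_cm = 7072 * 100 / 250000 = 2.8288 cm ≈ 2.83 cm

2.83 cm


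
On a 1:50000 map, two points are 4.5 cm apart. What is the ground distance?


ground = 4.5 cm * 50000 / 100 = 2250.0 m = 2.25 km

2.25 km


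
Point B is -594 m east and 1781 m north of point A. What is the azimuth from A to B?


az = atan2(-594, 1781) = -18.4 deg
adjusted to 0-360: 341.6 degrees

341.6 degrees


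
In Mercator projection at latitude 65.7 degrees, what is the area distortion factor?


area_distortion = 1/cos^2(65.7) = 5.905

5.905


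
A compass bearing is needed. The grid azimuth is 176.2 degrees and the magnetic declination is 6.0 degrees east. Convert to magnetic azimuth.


magnetic azimuth = grid azimuth - declination (east +ve)
mag_az = 176.2 - 6.0 = 170.2 degrees

170.2 degrees


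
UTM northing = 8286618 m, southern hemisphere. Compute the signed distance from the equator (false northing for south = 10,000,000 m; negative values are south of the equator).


For southern: actual = 8286618 - 10000000 = -1713382 m

-1713382 m


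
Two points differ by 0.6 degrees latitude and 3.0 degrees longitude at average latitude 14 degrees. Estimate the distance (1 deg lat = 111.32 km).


dlat_km = 0.6 * 111.32 = 66.792
dlon_km = 3.0 * 111.32 * cos(14) ≈ 324.04
dist = sqrt(66.792^2 + 324.04^2) ≈ 330.9 km

330.9 km


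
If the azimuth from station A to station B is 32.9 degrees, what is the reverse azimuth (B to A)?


back azimuth = (32.9 + 180) mod 360 = 212.9 degrees

212.9 degrees


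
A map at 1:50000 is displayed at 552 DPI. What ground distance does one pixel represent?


pixel_cm = 2.54 / 552 ≈ 0.004601 cm
ground = pixel_cm * 50000 / 100 = 2.54 * 50000 / (552 * 100) = 127000 / 55200 ≈ 2.3 m

2.3 m


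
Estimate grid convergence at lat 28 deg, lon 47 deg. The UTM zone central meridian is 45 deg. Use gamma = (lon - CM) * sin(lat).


gamma = (47 - 45) * sin(28) = 2 * 0.469472 = 0.939 degrees

0.939 degrees


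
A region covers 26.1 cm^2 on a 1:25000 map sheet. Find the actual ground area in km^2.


ground_area = 26.1 * (25000/100)^2 = 1631250.0 m^2 = 1.63125 km^2 ≈ 1.631 km^2

1.631 km^2


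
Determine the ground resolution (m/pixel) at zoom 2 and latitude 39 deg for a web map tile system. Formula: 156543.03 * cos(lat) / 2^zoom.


res = 156543.03 * cos(39) / 2^2 = 156543.03 * 0.77714596 / 4 = 30414.2 m/pixel

30414.2 m/pixel


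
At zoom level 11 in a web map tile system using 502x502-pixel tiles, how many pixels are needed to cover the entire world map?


tiles per axis = 2^11 = 2048
total tiles = 2048^2 = 4194304
pixels per axis = 2048 * 502 = 1028096
total pixels = 1028096^2 = 1056981385216

1056981385216 pixels


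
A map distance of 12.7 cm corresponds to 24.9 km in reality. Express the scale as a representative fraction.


ground = 24.9 km = 2490000 cm; RF denominator = ground / map = 2490000 / 12.7 ≈ 196063; RF = 1:196063

1:196063


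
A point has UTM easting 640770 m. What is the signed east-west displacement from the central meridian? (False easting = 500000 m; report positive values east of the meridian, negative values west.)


displacement = 640770 - 500000 = 140770 m

140770 m


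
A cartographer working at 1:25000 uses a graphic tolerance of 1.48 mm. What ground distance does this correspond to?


ground = 1.48 mm * 25000 / 1000 = 37.0 m

37.0 m


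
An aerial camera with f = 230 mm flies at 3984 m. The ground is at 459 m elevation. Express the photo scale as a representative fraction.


scale = f / (H - h) = 230 mm / 3525 m = 230 / 3525000 = 1:15326

1:15326


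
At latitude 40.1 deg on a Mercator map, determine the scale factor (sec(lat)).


SF = 1 / cos(40.1) = 1 / 0.764921 = 1.307

1.307


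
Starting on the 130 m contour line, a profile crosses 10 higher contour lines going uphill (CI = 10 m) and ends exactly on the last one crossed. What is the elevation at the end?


elevation = 130 + 10 * 10 = 230 m

230 m


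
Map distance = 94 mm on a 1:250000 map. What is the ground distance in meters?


ground = 94 mm * 250000 / 1000 = 23500.0 m

23500.0 m


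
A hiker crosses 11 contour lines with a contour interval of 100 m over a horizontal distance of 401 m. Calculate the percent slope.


elevation change = 11 * 100 = 1100 m
slope = 1100 / 401 * 100 = 274.3%

274.3%


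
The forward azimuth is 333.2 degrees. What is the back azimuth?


back azimuth = (333.2 + 180) mod 360 = 153.2 degrees

153.2 degrees


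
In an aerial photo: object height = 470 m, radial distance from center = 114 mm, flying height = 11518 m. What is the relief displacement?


d = h * r / H = 470 * 114 / 11518 = 4.65 mm

4.65 mm


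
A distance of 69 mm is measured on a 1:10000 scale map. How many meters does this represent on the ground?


ground = 69 mm * 10000 / 1000 = 690.0 m

690.0 m


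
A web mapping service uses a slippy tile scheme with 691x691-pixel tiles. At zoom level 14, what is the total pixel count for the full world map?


tiles per axis = 2^14 = 16384
total tiles = 16384^2 = 268435456
pixels per axis = 16384 * 691 = 11321344
total pixels = 11321344^2 = 128172829966336

128172829966336 pixels


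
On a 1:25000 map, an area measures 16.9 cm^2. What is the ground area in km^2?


ground_area = 16.9 * (25000/100)^2 = 1056250.0 m^2 = 1.05625 km^2 ≈ 1.056 km^2

1.056 km^2


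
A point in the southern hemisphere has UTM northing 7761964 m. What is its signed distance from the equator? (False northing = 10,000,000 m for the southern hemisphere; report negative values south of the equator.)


For southern: actual = 7761964 - 10000000 = -2238036 m

-2238036 m


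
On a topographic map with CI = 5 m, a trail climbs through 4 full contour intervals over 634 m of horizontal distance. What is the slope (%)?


elevation change = 4 * 5 = 20 m
slope = 20 / 634 * 100 = 3.2%

3.2%


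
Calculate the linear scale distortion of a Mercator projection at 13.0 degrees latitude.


SF = 1 / cos(13.0) = 1 / 0.97437 = 1.026

1.026


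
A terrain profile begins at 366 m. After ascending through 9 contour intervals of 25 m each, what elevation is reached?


elevation = 366 + 9 * 25 = 591 m

591 m


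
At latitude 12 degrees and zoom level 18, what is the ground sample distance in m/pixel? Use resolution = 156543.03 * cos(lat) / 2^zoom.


res = 156543.03 * cos(12) / 2^18 = 156543.03 * 0.9781476 / 262144 = 0.58 m/pixel

0.58 m/pixel


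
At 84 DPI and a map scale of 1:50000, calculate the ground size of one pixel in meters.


pixel_cm = 2.54 / 84 ≈ 0.030238 cm
ground = pixel_cm * 50000 / 100 = 2.54 * 50000 / (84 * 100) = 127000 / 8400 ≈ 15.12 m

15.12 m


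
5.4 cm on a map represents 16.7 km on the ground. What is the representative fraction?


ground = 16.7 km = 1670000 cm; RF denominator = ground / map = 1670000 / 5.4 ≈ 309259; RF = 1:309259

1:309259


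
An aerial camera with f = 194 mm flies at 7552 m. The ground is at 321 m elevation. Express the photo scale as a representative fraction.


scale = f / (H - h) = 194 mm / 7231 m = 194 / 7231000 = 1:37273

1:37273


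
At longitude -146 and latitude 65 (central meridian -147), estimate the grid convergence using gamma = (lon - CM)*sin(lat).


gamma = (-146 - -147) * sin(65) = 1 * 0.906308 = 0.906 degrees

0.906 degrees


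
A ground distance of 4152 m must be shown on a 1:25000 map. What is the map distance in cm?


map_cm = 4152 * 100 / 25000 = 16.608 cm ≈ 16.61 cm

16.61 cm


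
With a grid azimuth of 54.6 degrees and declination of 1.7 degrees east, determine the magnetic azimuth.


magnetic azimuth = grid azimuth - declination (east +ve)
mag_az = 54.6 - 1.7 = 52.9 degrees

52.9 degrees


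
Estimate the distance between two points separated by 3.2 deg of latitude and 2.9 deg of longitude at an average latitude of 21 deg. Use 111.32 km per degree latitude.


dlat_km = 3.2 * 111.32 = 356.224
dlon_km = 2.9 * 111.32 * cos(21) ≈ 301.386
dist = sqrt(356.224^2 + 301.386^2) ≈ 466.6 km

466.6 km


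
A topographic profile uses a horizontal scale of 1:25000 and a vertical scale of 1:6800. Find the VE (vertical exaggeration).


VE = horizontal_scale / vertical_scale = 25000 / 6800 ≈ 3.7

3.7x


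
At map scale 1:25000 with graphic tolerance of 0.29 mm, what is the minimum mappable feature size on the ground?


ground = 0.29 mm * 25000 / 1000 = 7.25 m

7.25 m


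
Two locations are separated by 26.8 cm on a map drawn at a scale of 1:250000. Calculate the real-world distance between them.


ground = 26.8 cm * 250000 / 100 = 67000.0 m = 67.0 km

67.0 km


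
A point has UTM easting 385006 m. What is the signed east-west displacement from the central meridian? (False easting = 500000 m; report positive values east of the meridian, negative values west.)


displacement = 385006 - 500000 = -114994 m

-114994 m


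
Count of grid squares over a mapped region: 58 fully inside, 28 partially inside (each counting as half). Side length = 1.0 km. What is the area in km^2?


effective squares = 58 + 28 * 0.5 = 72.0
area = 72.0 * 1.0 = 72.0 km^2

72.0 km^2


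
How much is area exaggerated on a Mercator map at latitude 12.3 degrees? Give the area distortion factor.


area_distortion = 1/cos^2(12.3) = 1.048

1.048


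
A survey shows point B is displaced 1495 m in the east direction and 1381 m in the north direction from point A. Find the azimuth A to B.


az = atan2(1495, 1381) = 47.3 deg
adjusted to 0-360: 47.3 degrees

47.3 degrees


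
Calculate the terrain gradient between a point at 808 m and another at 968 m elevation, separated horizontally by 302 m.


gradient = (968 - 808) / 302 = 160 / 302 = 0.5298

0.5298


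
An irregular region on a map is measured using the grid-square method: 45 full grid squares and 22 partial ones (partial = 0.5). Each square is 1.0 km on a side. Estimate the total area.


effective squares = 45 + 22 * 0.5 = 56.0
area = 56.0 * 1.0 = 56.0 km^2

56.0 km^2


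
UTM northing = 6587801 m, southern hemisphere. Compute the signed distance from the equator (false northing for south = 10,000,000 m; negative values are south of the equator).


For southern: actual = 6587801 - 10000000 = -3412199 m

-3412199 m


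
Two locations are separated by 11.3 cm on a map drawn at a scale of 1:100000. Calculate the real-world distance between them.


ground = 11.3 cm * 100000 / 100 = 11300.0 m = 11.3 km

11.3 km


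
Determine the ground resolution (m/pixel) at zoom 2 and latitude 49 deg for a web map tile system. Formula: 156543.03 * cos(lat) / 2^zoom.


res = 156543.03 * cos(49) / 2^2 = 156543.03 * 0.65605903 / 4 = 25675.37 m/pixel

25675.37 m/pixel


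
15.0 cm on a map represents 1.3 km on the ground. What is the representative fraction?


ground = 1.3 km = 130000 cm; RF denominator = ground / map = 130000 / 15.0 ≈ 8667; RF = 1:8667

1:8667


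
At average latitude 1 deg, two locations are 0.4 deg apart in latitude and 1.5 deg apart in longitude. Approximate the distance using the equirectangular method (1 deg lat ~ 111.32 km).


dlat_km = 0.4 * 111.32 = 44.528
dlon_km = 1.5 * 111.32 * cos(1) ≈ 166.955
dist = sqrt(44.528^2 + 166.955^2) ≈ 172.8 km

172.8 km


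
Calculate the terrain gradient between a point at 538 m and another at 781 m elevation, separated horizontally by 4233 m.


gradient = (781 - 538) / 4233 = 243 / 4233 = 0.0574

0.0574


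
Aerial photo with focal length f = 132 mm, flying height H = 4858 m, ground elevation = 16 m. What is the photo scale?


scale = f / (H - h) = 132 mm / 4842 m = 132 / 4842000 = 1:36682

1:36682


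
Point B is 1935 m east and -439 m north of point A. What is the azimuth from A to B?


az = atan2(1935, -439) = 102.8 deg
adjusted to 0-360: 102.8 degrees

102.8 degrees


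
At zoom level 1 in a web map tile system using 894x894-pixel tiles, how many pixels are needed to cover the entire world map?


tiles per axis = 2^1 = 2
total tiles = 2^2 = 4
pixels per axis = 2 * 894 = 1788
total pixels = 1788^2 = 3196944

3196944 pixels


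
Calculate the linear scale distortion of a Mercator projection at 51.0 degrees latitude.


SF = 1 / cos(51.0) = 1 / 0.62932 = 1.589

1.589


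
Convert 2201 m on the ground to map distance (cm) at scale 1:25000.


map_cm = 2201 * 100 / 25000 = 8.804 cm ≈ 8.8 cm

8.8 cm


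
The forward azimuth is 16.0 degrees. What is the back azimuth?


back azimuth = (16.0 + 180) mod 360 = 196.0 degrees

196.0 degrees
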